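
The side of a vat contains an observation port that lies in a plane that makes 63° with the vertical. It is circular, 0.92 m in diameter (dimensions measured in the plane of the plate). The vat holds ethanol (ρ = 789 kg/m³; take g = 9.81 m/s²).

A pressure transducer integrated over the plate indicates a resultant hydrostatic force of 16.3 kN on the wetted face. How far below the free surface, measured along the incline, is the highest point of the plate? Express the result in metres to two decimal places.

y_top ≈ 6.52 m

γ = ρg = 789 × 9.81 / 1000 = 7.74009 kN/m³.
A = π(0.46)² = 0.664761 m².
From F = γ·h_c·A, the centroid depth is h_c = 16.3/(7.74009 × 0.664761) = 3.16793 m.
The plate makes 63° with the vertical, i.e. θ = 90° − 63° = 27° to the horizontal. Measuring y along the incline from the free-surface line, vertical depth h = y·sinθ with sinθ = 0.453990.
Along the incline, y_c = h_c/sinθ = 3.16793/0.453990 = 6.97797 m.
The centroid is at the centre, 0.46 m below the top of the plate, so the highest point sits at y_top = 6.97797 − 0.46 = 6.51797 m along the incline.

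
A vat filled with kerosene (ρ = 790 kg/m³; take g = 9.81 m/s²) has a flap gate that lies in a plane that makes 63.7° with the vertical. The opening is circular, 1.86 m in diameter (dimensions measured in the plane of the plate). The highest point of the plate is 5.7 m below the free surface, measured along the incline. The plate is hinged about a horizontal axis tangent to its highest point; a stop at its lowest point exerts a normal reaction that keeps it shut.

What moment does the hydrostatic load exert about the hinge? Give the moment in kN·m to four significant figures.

M ≈ 59.55 kN·m

γ = ρg = 790 × 9.81 / 1000 = 7.7499 kN/m³.
The plate makes 63.7° with the vertical, i.e. θ = 90° − 63.7° = 26.3° to the horizontal. Measuring y along the incline from the free-surface line, vertical depth h = y·sinθ with sinθ = 0.443071.
The centroid is at the centre, 0.93 m below the top of the plate, so y_c = 5.7 + 0.93 = 6.63 m and h_c = 6.63 × 0.443071 = 2.93756 m.
A = π(0.93)² = 2.71716 m².
Resultant F = γ·h_c·A = 7.7499 × 2.93756 × 2.71716 = 61.8583 kN.
I_c = πr⁴/4 = π × 0.93⁴/4 = 0.587519 m⁴.
Centre of pressure: y_p = y_c + I_c/(y_c·A) = 6.63 + 0.587519/(6.63 × 2.71716) = 6.63 + 0.0326132 = 6.66261 m along the plane.
The resultant acts 0.93 + 0.0326132 = 0.962613 m (along the plate) below the hinge at the top edge, so the moment about the hinge is M = F × 0.962613 = 61.8583 × 0.962613 = 59.5456 kN·m.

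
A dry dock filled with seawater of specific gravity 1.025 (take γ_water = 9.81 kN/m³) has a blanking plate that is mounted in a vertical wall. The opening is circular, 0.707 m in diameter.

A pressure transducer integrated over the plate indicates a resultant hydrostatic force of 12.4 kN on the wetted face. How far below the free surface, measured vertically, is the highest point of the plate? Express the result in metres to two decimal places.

d_top ≈ 2.79 m

γ = 1.025 × 9.81 = 10.05525 kN/m³.
A = π(0.3535)² = 0.39258 m².
From F = γ·h_c·A, the centroid depth is h_c = 12.4/(10.05525 × 0.39258) = 3.14124 m.
The centroid is at the centre, 0.3535 m below the top of the plate, so the highest point sits at h_top = 3.14124 − 0.3535 = 2.78774 m below the surface.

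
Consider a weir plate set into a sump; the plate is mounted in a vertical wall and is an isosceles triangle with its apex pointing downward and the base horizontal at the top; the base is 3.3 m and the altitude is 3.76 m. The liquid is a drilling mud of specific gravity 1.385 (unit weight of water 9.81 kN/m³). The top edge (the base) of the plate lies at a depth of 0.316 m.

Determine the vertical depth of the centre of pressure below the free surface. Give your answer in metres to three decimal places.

h_p = 2.070 m

γ = 1.385 × 9.81 = 13.58685 kN/m³.
With the apex down, the centroid sits h/3 = 3.76/3 = 1.25333 m below the base (the top edge), so the centroid depth is h_c = 0.316 + 1.25333 = 1.56933 m.
A = ½ × 3.3 × 3.76 = 6.204 m².
Resultant F = γ·h_c·A = 13.58685 × 1.56933 × 6.204 = 132.283 kN.
I_c = b·h³/36 = 3.3 × 3.76³/36 = 4.87276 m⁴.
Centre of pressure: y_p = y_c + I_c/(y_c·A) = 1.56933 + 4.87276/(1.56933 × 6.204) = 1.56933 + 0.500483 = 2.06981 m along the plane.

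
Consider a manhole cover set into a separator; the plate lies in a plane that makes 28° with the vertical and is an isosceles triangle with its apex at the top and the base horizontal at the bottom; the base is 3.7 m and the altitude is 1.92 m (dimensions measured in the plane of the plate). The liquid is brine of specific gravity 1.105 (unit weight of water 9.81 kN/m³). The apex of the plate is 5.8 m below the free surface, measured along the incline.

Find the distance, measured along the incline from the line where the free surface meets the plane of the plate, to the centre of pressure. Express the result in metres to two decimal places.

y_p = 7.11 m

γ = 1.105 × 9.81 = 10.84005 kN/m³.
The plate makes 28° with the vertical, i.e. θ = 90° − 28° = 62° to the horizontal. Measuring y along the incline from the free-surface line, vertical depth h = y·sinθ with sinθ = 0.882948.
With the apex up, the centroid sits 2h/3 = 2 × 1.92/3 = 1.28 m below the apex, so y_c = 5.8 + 1.28 = 7.08 m and h_c = 7.08 × 0.882948 = 6.25127 m.
A = ½ × 3.7 × 1.92 = 3.552 m².
Resultant F = γ·h_c·A = 10.84005 × 6.25127 × 3.552 = 240.698 kN.
I_c = b·h³/36 = 3.7 × 1.92³/36 = 0.72745 m⁴.
Centre of pressure: y_p = y_c + I_c/(y_c·A) = 7.08 + 0.72745/(7.08 × 3.552) = 7.08 + 0.0289266 = 7.10893 m along the plane.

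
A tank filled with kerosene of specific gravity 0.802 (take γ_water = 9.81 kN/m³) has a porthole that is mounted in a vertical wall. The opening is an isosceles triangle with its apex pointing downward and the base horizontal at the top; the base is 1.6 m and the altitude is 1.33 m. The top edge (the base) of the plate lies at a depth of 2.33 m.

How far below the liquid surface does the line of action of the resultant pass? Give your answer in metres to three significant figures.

h_p = 2.81 m

γ = 0.802 × 9.81 = 7.86762 kN/m³.
With the apex down, the centroid sits h/3 = 1.33/3 = 0.443333 m below the base (the top edge), so the centroid depth is h_c = 2.33 + 0.443333 = 2.77333 m.
A = ½ × 1.6 × 1.33 = 1.064 m².
Resultant F = γ·h_c·A = 7.86762 × 2.77333 × 1.064 = 23.216 kN.
I_c = b·h³/36 = 1.6 × 1.33³/36 = 0.104562 m⁴.
Centre of pressure: y_p = y_c + I_c/(y_c·A) = 2.77333 + 0.104562/(2.77333 × 1.064) = 2.77333 + 0.0354349 = 2.80876 m along the plane.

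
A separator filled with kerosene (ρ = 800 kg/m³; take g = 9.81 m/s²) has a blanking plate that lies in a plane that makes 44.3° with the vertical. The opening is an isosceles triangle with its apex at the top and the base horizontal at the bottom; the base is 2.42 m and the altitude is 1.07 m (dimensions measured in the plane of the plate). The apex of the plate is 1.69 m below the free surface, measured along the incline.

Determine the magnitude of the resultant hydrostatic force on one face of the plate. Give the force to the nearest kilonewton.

γ = ρg = 800 × 9.81 / 1000 = 7.848 kN/m³.
The plate makes 44.3° with the vertical, i.e. θ = 90° − 44.3° = 45.7° to the horizontal. Measuring y along the incline from the free-surface line, vertical depth h = y·sinθ with sinθ = 0.715693.
With the apex up, the centroid sits 2h/3 = 2 × 1.07/3 = 0.713333 m below the apex, so y_c = 1.69 + 0.713333 = 2.40333 m and h_c = 2.40333 × 0.715693 = 1.72005 m.
A = ½ × 2.42 × 1.07 = 1.2947 m².
Resultant F = γ·h_c·A = 7.848 × 1.72005 × 1.2947 = 17.4771 kN.

F ≈ 17 kN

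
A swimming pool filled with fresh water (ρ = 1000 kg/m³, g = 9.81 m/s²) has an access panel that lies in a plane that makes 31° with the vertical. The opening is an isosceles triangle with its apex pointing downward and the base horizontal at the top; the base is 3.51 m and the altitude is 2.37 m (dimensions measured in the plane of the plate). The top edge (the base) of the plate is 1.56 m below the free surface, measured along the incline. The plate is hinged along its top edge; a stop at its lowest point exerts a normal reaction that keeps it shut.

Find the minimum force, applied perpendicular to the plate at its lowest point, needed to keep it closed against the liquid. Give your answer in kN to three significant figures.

P ≈ 32.0 kN

γ = ρg = 1000 × 9.81 = 9810 N/m³ = 9.81 kN/m³.
The plate makes 31° with the vertical, i.e. θ = 90° − 31° = 59° to the horizontal. Measuring y along the incline from the free-surface line, vertical depth h = y·sinθ with sinθ = 0.857167.
With the apex down, the centroid sits h/3 = 2.37/3 = 0.79 m below the base (the top edge), so y_c = 1.56 + 0.79 = 2.35 m and h_c = 2.35 × 0.857167 = 2.01434 m.
A = ½ × 3.51 × 2.37 = 4.15935 m².
Resultant F = γ·h_c·A = 9.81 × 2.01434 × 4.15935 = 82.1916 kN.
I_c = b·h³/36 = 3.51 × 2.37³/36 = 1.29793 m⁴.
Centre of pressure: y_p = y_c + I_c/(y_c·A) = 2.35 + 1.29793/(2.35 × 4.15935) = 2.35 + 0.132788 = 2.48279 m along the plane.
The resultant acts 0.79 + 0.132788 = 0.922788 m (along the plate) below the hinge at the top edge, so the moment about the hinge is M = F × 0.922788 = 82.1916 × 0.922788 = 75.8454 kN·m.
A normal force at the bottom, 2.37 m from the hinge, must supply this moment: P = 75.8454/2.37 = 32.0023 kN.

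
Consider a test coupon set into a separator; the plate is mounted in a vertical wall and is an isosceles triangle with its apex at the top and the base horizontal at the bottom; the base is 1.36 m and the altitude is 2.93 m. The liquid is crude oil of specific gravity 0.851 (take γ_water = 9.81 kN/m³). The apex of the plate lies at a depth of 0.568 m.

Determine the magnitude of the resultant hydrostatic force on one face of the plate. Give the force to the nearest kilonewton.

γ = 0.851 × 9.81 = 8.34831 kN/m³.
With the apex up, the centroid sits 2h/3 = 2 × 2.93/3 = 1.95333 m below the apex, so the centroid depth is h_c = 0.568 + 1.95333 = 2.52133 m.
A = ½ × 1.36 × 2.93 = 1.9924 m².
Resultant F = γ·h_c·A = 8.34831 × 2.52133 × 1.9924 = 41.9377 kN.

F ≈ 42 kN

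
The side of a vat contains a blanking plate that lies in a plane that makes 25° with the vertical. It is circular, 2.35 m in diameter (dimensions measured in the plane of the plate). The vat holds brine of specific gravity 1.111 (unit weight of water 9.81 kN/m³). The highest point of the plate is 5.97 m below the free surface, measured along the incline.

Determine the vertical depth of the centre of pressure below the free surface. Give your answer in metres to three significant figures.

γ = 1.111 × 9.81 = 10.89891 kN/m³.
The plate makes 25° with the vertical, i.e. θ = 90° − 25° = 65° to the horizontal. Measuring y along the incline from the free-surface line, vertical depth h = y·sinθ with sinθ = 0.906308.
The centroid is at the centre, 1.175 m below the top of the plate, so y_c = 5.97 + 1.175 = 7.145 m and h_c = 7.145 × 0.906308 = 6.47557 m.
A = π(1.175)² = 4.33736 m².
Resultant F = γ·h_c·A = 10.89891 × 6.47557 × 4.33736 = 306.116 kN.
I_c = πr⁴/4 = π × 1.175⁴/4 = 1.49707 m⁴.
Centre of pressure: y_p = y_c + I_c/(y_c·A) = 7.145 + 1.49707/(7.145 × 4.33736) = 7.145 + 0.0483075 = 7.19331 m along the plane.
Vertically, h_p = y_p·sinθ = 7.19331 × 0.906308 = 6.51935 m.

h_p = 6.52 m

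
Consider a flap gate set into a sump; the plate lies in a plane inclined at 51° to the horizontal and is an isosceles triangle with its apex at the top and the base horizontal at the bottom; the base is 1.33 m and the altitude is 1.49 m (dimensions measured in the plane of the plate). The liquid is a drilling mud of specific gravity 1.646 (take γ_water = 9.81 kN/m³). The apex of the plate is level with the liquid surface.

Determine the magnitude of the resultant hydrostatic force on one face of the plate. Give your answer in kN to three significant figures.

γ = 1.646 × 9.81 = 16.14726 kN/m³.
Let θ = 51° be the plate's angle to the horizontal; measure y along the incline from where the plane meets the free surface. Vertical depth h = y·sinθ with sinθ = 0.777146.
With the apex up, the centroid sits 2h/3 = 2 × 1.49/3 = 0.993333 m below the apex, so y_c = 0.993333 m and h_c = 0.993333 × 0.777146 = 0.771965 m.
A = ½ × 1.33 × 1.49 = 0.99085 m².
Resultant F = γ·h_c·A = 16.14726 × 0.771965 × 0.99085 = 12.3511 kN.

F ≈ 12.4 kN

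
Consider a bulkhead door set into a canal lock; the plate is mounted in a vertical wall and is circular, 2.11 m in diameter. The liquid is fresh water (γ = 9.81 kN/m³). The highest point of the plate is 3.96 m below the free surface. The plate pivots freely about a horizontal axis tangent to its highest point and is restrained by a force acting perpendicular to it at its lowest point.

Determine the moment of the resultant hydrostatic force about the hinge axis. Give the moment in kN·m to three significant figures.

M ≈ 191 kN·m

γ = 9.81 kN/m³.
The centroid is at the centre, 1.055 m below the top of the plate, so the centroid depth is h_c = 3.96 + 1.055 = 5.015 m.
A = π(1.055)² = 3.49667 m².
Resultant F = γ·h_c·A = 9.81 × 5.015 × 3.49667 = 172.026 kN.
I_c = πr⁴/4 = π × 1.055⁴/4 = 0.972971 m⁴.
Centre of pressure: y_p = y_c + I_c/(y_c·A) = 5.015 + 0.972971/(5.015 × 3.49667) = 5.015 + 0.0554848 = 5.07048 m along the plane.
The resultant acts 1.055 + 0.0554848 = 1.11048 m (along the plate) below the hinge at the top edge, so the moment about the hinge is M = F × 1.11048 = 172.026 × 1.11048 = 191.031 kN·m.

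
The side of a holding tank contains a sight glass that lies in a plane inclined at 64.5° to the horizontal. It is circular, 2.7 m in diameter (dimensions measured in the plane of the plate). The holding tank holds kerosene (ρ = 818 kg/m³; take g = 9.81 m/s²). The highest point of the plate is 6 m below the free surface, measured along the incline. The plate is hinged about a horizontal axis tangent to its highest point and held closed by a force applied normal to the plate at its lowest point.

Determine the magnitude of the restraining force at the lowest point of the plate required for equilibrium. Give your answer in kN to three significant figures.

P ≈ 159 kN

γ = ρg = 818 × 9.81 / 1000 = 8.02458 kN/m³.
Let θ = 64.5° be the plate's angle to the horizontal; measure y along the incline from where the plane meets the free surface. Vertical depth h = y·sinθ with sinθ = 0.902585.
The centroid is at the centre, 1.35 m below the top of the plate, so y_c = 6 + 1.35 = 7.35 m and h_c = 7.35 × 0.902585 = 6.634 m.
A = π(1.35)² = 5.72555 m².
Resultant F = γ·h_c·A = 8.02458 × 6.634 × 5.72555 = 304.8 kN.
I_c = πr⁴/4 = π × 1.35⁴/4 = 2.6087 m⁴.
Centre of pressure: y_p = y_c + I_c/(y_c·A) = 7.35 + 2.6087/(7.35 × 5.72555) = 7.35 + 0.0619897 = 7.41199 m along the plane.
The resultant acts 1.35 + 0.0619897 = 1.41199 m (along the plate) below the hinge at the top edge, so the moment about the hinge is M = F × 1.41199 = 304.8 × 1.41199 = 430.375 kN·m.
A normal force at the bottom, 2.7 m from the hinge, must supply this moment: P = 430.375/2.7 = 159.398 kN.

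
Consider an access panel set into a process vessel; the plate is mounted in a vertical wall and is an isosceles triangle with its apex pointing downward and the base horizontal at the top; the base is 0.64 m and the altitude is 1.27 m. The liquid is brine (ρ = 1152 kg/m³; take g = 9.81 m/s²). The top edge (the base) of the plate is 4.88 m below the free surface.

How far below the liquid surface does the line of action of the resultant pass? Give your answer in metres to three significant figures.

γ = ρg = 1152 × 9.81 / 1000 = 11.30112 kN/m³.
With the apex down, the centroid sits h/3 = 1.27/3 = 0.423333 m below the base (the top edge), so the centroid depth is h_c = 4.88 + 0.423333 = 5.30333 m.
A = ½ × 0.64 × 1.27 = 0.4064 m².
Resultant F = γ·h_c·A = 11.30112 × 5.30333 × 0.4064 = 24.357 kN.
I_c = b·h³/36 = 0.64 × 1.27³/36 = 0.0364157 m⁴.
Centre of pressure: y_p = y_c + I_c/(y_c·A) = 5.30333 + 0.0364157/(5.30333 × 0.4064) = 5.30333 + 0.0168961 = 5.32023 m along the plane.

h_p = 5.32 m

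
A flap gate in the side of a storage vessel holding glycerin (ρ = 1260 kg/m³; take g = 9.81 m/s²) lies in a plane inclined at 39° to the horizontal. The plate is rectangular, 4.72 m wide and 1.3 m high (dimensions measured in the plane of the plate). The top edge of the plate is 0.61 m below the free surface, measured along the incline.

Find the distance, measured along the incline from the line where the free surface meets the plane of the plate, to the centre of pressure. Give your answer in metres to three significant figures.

y_p = 1.37 m

γ = ρg = 1260 × 9.81 / 1000 = 12.3606 kN/m³.
Let θ = 39° be the plate's angle to the horizontal; measure y along the incline from where the plane meets the free surface. Vertical depth h = y·sinθ with sinθ = 0.629320.
The centroid lies 1.3/2 = 0.65 m below the top edge, so y_c = 0.61 + 0.65 = 1.26 m and h_c = 1.26 × 0.629320 = 0.792943 m.
A = 4.72 × 1.3 = 6.136 m².
Resultant F = γ·h_c·A = 12.3606 × 0.792943 × 6.136 = 60.1405 kN.
I_c = b·h³/12 = 4.72 × 1.3³/12 = 0.864153 m⁴.
Centre of pressure: y_p = y_c + I_c/(y_c·A) = 1.26 + 0.864153/(1.26 × 6.136) = 1.26 + 0.111772 = 1.37177 m along the plane.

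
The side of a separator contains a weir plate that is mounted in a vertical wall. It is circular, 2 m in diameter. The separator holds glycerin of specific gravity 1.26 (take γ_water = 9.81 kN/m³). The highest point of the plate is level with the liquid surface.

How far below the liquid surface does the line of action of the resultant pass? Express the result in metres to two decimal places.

γ = 1.26 × 9.81 = 12.3606 kN/m³.
The centroid is at the centre, 1 m below the top of the plate, so the centroid depth is h_c = 1 m.
A = π(1)² = 3.14159 m².
Resultant F = γ·h_c·A = 12.3606 × 1 × 3.14159 = 38.8319 kN.
I_c = πr⁴/4 = π × 1⁴/4 = 0.785398 m⁴.
Centre of pressure: y_p = y_c + I_c/(y_c·A) = 1 + 0.785398/(1 × 3.14159) = 1 + 0.25 = 1.25 m along the plane.

h_p = 1.25 m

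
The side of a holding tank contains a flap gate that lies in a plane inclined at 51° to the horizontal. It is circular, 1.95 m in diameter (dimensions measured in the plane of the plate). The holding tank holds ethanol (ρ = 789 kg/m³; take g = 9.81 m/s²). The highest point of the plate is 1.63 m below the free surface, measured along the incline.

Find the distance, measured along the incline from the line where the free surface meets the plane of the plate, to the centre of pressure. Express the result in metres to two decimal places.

γ = ρg = 789 × 9.81 / 1000 = 7.74009 kN/m³.
Let θ = 51° be the plate's angle to the horizontal; measure y along the incline from where the plane meets the free surface. Vertical depth h = y·sinθ with sinθ = 0.777146.
The centroid is at the centre, 0.975 m below the top of the plate, so y_c = 1.63 + 0.975 = 2.605 m and h_c = 2.605 × 0.777146 = 2.02447 m.
A = π(0.975)² = 2.98648 m².
Resultant F = γ·h_c·A = 7.74009 × 2.02447 × 2.98648 = 46.7969 kN.
I_c = πr⁴/4 = π × 0.975⁴/4 = 0.709755 m⁴.
Centre of pressure: y_p = y_c + I_c/(y_c·A) = 2.605 + 0.709755/(2.605 × 2.98648) = 2.605 + 0.0912307 = 2.69623 m along the plane.

y_p = 2.70 m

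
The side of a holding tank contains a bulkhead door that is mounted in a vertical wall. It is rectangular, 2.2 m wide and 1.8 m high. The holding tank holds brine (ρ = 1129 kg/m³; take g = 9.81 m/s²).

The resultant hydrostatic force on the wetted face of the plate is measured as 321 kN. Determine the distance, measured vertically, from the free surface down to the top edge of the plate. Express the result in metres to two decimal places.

γ = ρg = 1129 × 9.81 / 1000 = 11.07549 kN/m³.
A = 2.2 × 1.8 = 3.96 m².
From F = γ·h_c·A, the centroid depth is h_c = 321/(11.07549 × 3.96) = 7.31892 m.
The centroid lies 1.8/2 = 0.9 m below the top edge, so the top edge sits at h_top = 7.31892 − 0.9 = 6.41892 m below the surface.

d_top ≈ 6.42 m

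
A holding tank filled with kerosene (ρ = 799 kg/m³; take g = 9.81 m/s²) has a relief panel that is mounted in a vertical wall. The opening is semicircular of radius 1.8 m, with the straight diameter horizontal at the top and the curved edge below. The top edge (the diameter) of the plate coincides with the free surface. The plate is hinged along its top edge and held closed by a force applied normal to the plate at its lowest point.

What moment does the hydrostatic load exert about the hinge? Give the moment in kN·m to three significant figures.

M ≈ 32.3 kN·m

γ = ρg = 799 × 9.81 / 1000 = 7.83819 kN/m³.
The centroid of a semicircle lies 4r/(3π) = 0.763944 m from the diameter, here below the top edge, so the centroid depth is h_c = 0.763944 m.
A = πr²/2 = π × 1.8²/2 = 5.08938 m².
Resultant F = γ·h_c·A = 7.83819 × 0.763944 × 5.08938 = 30.4749 kN.
I_c = (π/8 − 8/(9π))·r⁴ = 0.109757 × 1.8⁴ = 1.15219 m⁴.
Centre of pressure: y_p = y_c + I_c/(y_c·A) = 0.763944 + 1.15219/(0.763944 × 5.08938) = 0.763944 + 0.296345 = 1.06029 m along the plane.
The resultant acts 0.763944 + 0.296345 = 1.06029 m (along the plate) below the hinge at the top edge, so the moment about the hinge is M = F × 1.06029 = 30.4749 × 1.06029 = 32.3122 kN·m.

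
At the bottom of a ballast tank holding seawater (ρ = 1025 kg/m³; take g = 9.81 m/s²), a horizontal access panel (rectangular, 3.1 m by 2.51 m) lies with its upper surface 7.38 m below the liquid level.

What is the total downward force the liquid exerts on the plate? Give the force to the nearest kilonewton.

F ≈ 577 kN

γ = ρg = 1025 × 9.81 / 1000 = 10.05525 kN/m³.
The plate is horizontal, so pressure is uniform at p = γ·h = 10.05525 × 7.38 = 74.2077 kN/m².
A = 3.1 × 2.51 = 7.781 m².
F = p·A = 74.2077 × 7.781 = 577.41 kN.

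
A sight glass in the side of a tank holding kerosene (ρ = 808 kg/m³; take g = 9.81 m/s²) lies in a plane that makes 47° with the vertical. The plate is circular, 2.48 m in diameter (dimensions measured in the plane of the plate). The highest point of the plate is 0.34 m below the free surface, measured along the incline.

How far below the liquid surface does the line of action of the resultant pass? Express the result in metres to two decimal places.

h_p = 1.24 m

γ = ρg = 808 × 9.81 / 1000 = 7.92648 kN/m³.
The plate makes 47° with the vertical, i.e. θ = 90° − 47° = 43° to the horizontal. Measuring y along the incline from the free-surface line, vertical depth h = y·sinθ with sinθ = 0.681998.
The centroid is at the centre, 1.24 m below the top of the plate, so y_c = 0.34 + 1.24 = 1.58 m and h_c = 1.58 × 0.681998 = 1.07756 m.
A = π(1.24)² = 4.83051 m².
Resultant F = γ·h_c·A = 7.92648 × 1.07756 × 4.83051 = 41.2586 kN.
I_c = πr⁴/4 = π × 1.24⁴/4 = 1.85685 m⁴.
Centre of pressure: y_p = y_c + I_c/(y_c·A) = 1.58 + 1.85685/(1.58 × 4.83051) = 1.58 + 0.243291 = 1.82329 m along the plane.
Vertically, h_p = y_p·sinθ = 1.82329 × 0.681998 = 1.24348 m.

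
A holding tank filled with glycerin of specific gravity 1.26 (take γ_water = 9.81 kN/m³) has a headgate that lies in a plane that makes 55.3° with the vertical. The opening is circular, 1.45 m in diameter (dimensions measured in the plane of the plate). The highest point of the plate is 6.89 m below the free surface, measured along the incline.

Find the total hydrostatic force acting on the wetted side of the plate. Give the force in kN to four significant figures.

γ = 1.26 × 9.81 = 12.3606 kN/m³.
The plate makes 55.3° with the vertical, i.e. θ = 90° − 55.3° = 34.7° to the horizontal. Measuring y along the incline from the free-surface line, vertical depth h = y·sinθ with sinθ = 0.569280.
The centroid is at the centre, 0.725 m below the top of the plate, so y_c = 6.89 + 0.725 = 7.615 m and h_c = 7.615 × 0.569280 = 4.33507 m.
A = π(0.725)² = 1.6513 m².
Resultant F = γ·h_c·A = 12.3606 × 4.33507 × 1.6513 = 88.4834 kN.

F ≈ 88.48 kN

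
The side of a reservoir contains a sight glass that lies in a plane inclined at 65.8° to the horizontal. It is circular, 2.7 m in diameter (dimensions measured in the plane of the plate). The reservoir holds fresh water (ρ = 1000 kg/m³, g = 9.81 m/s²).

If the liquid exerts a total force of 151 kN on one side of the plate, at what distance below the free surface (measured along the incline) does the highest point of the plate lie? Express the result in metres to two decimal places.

y_top ≈ 1.60 m

γ = ρg = 1000 × 9.81 = 9810 N/m³ = 9.81 kN/m³.
A = π(1.35)² = 5.72555 m².
From F = γ·h_c·A, the centroid depth is h_c = 151/(9.81 × 5.72555) = 2.68838 m.
Let θ = 65.8° be the plate's angle to the horizontal; measure y along the incline from where the plane meets the free surface. Vertical depth h = y·sinθ with sinθ = 0.912120.
Along the incline, y_c = h_c/sinθ = 2.68838/0.912120 = 2.9474 m.
The centroid is at the centre, 1.35 m below the top of the plate, so the highest point sits at y_top = 2.9474 − 1.35 = 1.5974 m along the incline.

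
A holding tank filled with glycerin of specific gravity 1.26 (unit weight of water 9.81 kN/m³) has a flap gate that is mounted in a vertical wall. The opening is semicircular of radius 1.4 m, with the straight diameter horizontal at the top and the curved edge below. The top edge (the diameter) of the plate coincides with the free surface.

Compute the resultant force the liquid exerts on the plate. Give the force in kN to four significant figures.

γ = 1.26 × 9.81 = 12.3606 kN/m³.
The centroid of a semicircle lies 4r/(3π) = 0.594178 m from the diameter, here below the top edge, so the centroid depth is h_c = 0.594178 m.
A = πr²/2 = π × 1.4²/2 = 3.07876 m².
Resultant F = γ·h_c·A = 12.3606 × 0.594178 × 3.07876 = 22.6116 kN.

F ≈ 22.61 kN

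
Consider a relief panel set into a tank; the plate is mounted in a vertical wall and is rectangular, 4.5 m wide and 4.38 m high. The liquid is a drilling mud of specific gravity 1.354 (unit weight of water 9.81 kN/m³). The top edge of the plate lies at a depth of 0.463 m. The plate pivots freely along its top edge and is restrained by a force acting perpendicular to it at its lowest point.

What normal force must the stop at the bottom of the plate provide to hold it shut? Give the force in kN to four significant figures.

P ≈ 442.8 kN

γ = 1.354 × 9.81 = 13.28274 kN/m³.
The centroid lies 4.38/2 = 2.19 m below the top edge, so the centroid depth is h_c = 0.463 + 2.19 = 2.653 m.
A = 4.5 × 4.38 = 19.71 m².
Resultant F = γ·h_c·A = 13.28274 × 2.653 × 19.71 = 694.563 kN.
I_c = b·h³/12 = 4.5 × 4.38³/12 = 31.5104 m⁴.
Centre of pressure: y_p = y_c + I_c/(y_c·A) = 2.653 + 31.5104/(2.653 × 19.71) = 2.653 + 0.602601 = 3.2556 m along the plane.
The resultant acts 2.19 + 0.602601 = 2.7926 m (along the plate) below the hinge at the top edge, so the moment about the hinge is M = F × 2.7926 = 694.563 × 2.7926 = 1939.64 kN·m.
A normal force at the bottom, 4.38 m from the hinge, must supply this moment: P = 1939.64/4.38 = 442.84 kN.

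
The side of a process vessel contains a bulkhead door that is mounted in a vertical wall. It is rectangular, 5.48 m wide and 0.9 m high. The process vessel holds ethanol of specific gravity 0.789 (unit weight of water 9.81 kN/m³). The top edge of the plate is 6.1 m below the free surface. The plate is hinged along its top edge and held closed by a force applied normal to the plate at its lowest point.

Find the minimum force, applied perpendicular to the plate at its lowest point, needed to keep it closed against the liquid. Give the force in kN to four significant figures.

γ = 0.789 × 9.81 = 7.74009 kN/m³.
The centroid lies 0.9/2 = 0.45 m below the top edge, so the centroid depth is h_c = 6.1 + 0.45 = 6.55 m.
A = 5.48 × 0.9 = 4.932 m².
Resultant F = γ·h_c·A = 7.74009 × 6.55 × 4.932 = 250.041 kN.
I_c = b·h³/12 = 5.48 × 0.9³/12 = 0.33291 m⁴.
Centre of pressure: y_p = y_c + I_c/(y_c·A) = 6.55 + 0.33291/(6.55 × 4.932) = 6.55 + 0.0103053 = 6.56031 m along the plane.
The resultant acts 0.45 + 0.0103053 = 0.460305 m (along the plate) below the hinge at the top edge, so the moment about the hinge is M = F × 0.460305 = 250.041 × 0.460305 = 115.095 kN·m.
A normal force at the bottom, 0.9 m from the hinge, must supply this moment: P = 115.095/0.9 = 127.883 kN.

P ≈ 127.9 kN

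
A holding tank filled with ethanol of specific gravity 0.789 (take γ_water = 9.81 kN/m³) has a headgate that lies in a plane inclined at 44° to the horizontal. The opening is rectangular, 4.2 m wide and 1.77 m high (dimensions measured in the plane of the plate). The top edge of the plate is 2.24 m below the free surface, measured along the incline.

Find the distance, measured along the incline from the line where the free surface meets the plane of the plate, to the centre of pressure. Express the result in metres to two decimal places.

y_p = 3.21 m

γ = 0.789 × 9.81 = 7.74009 kN/m³.
Let θ = 44° be the plate's angle to the horizontal; measure y along the incline from where the plane meets the free surface. Vertical depth h = y·sinθ with sinθ = 0.694658.
The centroid lies 1.77/2 = 0.885 m below the top edge, so y_c = 2.24 + 0.885 = 3.125 m and h_c = 3.125 × 0.694658 = 2.17081 m.
A = 4.2 × 1.77 = 7.434 m².
Resultant F = γ·h_c·A = 7.74009 × 2.17081 × 7.434 = 124.908 kN.
I_c = b·h³/12 = 4.2 × 1.77³/12 = 1.94083 m⁴.
Centre of pressure: y_p = y_c + I_c/(y_c·A) = 3.125 + 1.94083/(3.125 × 7.434) = 3.125 + 0.0835439 = 3.20854 m along the plane.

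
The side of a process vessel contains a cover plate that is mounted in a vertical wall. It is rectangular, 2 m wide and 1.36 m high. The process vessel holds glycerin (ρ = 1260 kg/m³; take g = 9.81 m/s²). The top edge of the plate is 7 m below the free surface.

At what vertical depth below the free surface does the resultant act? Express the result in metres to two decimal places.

h_p = 7.70 m

γ = ρg = 1260 × 9.81 / 1000 = 12.3606 kN/m³.
The centroid lies 1.36/2 = 0.68 m below the top edge, so the centroid depth is h_c = 7 + 0.68 = 7.68 m.
A = 2 × 1.36 = 2.72 m².
Resultant F = γ·h_c·A = 12.3606 × 7.68 × 2.72 = 258.208 kN.
I_c = b·h³/12 = 2 × 1.36³/12 = 0.419243 m⁴.
Centre of pressure: y_p = y_c + I_c/(y_c·A) = 7.68 + 0.419243/(7.68 × 2.72) = 7.68 + 0.0200695 = 7.70007 m along the plane.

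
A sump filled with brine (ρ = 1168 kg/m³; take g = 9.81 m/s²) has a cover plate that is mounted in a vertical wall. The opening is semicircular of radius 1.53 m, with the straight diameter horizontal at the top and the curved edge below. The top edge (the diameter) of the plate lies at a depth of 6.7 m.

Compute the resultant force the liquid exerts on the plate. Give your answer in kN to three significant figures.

γ = ρg = 1168 × 9.81 / 1000 = 11.45808 kN/m³.
The centroid of a semicircle lies 4r/(3π) = 0.649352 m from the diameter, here below the top edge, so the centroid depth is h_c = 6.7 + 0.649352 = 7.34935 m.
A = πr²/2 = π × 1.53²/2 = 3.67708 m².
Resultant F = γ·h_c·A = 11.45808 × 7.34935 × 3.67708 = 309.645 kN.

F ≈ 310 kN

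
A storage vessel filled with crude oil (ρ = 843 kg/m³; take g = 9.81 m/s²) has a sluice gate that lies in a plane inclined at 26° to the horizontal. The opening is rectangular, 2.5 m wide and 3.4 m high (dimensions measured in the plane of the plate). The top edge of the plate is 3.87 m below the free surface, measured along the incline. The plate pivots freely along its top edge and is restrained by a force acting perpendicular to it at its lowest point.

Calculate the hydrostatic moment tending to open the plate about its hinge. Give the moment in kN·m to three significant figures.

M ≈ 321 kN·m

γ = ρg = 843 × 9.81 / 1000 = 8.26983 kN/m³.
Let θ = 26° be the plate's angle to the horizontal; measure y along the incline from where the plane meets the free surface. Vertical depth h = y·sinθ with sinθ = 0.438371.
The centroid lies 3.4/2 = 1.7 m below the top edge, so y_c = 3.87 + 1.7 = 5.57 m and h_c = 5.57 × 0.438371 = 2.44173 m.
A = 2.5 × 3.4 = 8.5 m².
Resultant F = γ·h_c·A = 8.26983 × 2.44173 × 8.5 = 171.638 kN.
I_c = b·h³/12 = 2.5 × 3.4³/12 = 8.18833 m⁴.
Centre of pressure: y_p = y_c + I_c/(y_c·A) = 5.57 + 8.18833/(5.57 × 8.5) = 5.57 + 0.17295 = 5.74295 m along the plane.
The resultant acts 1.7 + 0.17295 = 1.87295 m (along the plate) below the hinge at the top edge, so the moment about the hinge is M = F × 1.87295 = 171.638 × 1.87295 = 321.469 kN·m.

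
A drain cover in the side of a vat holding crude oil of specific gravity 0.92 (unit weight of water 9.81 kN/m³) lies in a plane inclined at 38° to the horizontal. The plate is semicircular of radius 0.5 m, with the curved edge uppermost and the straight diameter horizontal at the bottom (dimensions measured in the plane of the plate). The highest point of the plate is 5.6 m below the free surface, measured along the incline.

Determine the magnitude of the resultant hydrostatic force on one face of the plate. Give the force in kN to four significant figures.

F ≈ 12.85 kN

γ = 0.92 × 9.81 = 9.0252 kN/m³.
Let θ = 38° be the plate's angle to the horizontal; measure y along the incline from where the plane meets the free surface. Vertical depth h = y·sinθ with sinθ = 0.615661.
The centroid lies 4r/(3π) = 0.212207 m above the diameter, so r − 4r/(3π) = 0.5 − 0.212207 = 0.287793 m below the topmost point, so y_c = 5.6 + 0.287793 = 5.88779 m and h_c = 5.88779 × 0.615661 = 3.62488 m.
A = πr²/2 = π × 0.5²/2 = 0.392699 m².
Resultant F = γ·h_c·A = 9.0252 × 3.62488 × 0.392699 = 12.8473 kN.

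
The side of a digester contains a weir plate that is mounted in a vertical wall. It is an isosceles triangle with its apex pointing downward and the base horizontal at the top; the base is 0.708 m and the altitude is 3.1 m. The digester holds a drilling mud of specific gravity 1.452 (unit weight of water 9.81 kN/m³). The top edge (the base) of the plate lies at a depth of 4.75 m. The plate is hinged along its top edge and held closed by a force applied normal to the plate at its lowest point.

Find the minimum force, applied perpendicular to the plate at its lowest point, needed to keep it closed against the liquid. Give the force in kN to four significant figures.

γ = 1.452 × 9.81 = 14.24412 kN/m³.
With the apex down, the centroid sits h/3 = 3.1/3 = 1.03333 m below the base (the top edge), so the centroid depth is h_c = 4.75 + 1.03333 = 5.78333 m.
A = ½ × 0.708 × 3.1 = 1.0974 m².
Resultant F = γ·h_c·A = 14.24412 × 5.78333 × 1.0974 = 90.4021 kN.
I_c = b·h³/36 = 0.708 × 3.1³/36 = 0.58589 m⁴.
Centre of pressure: y_p = y_c + I_c/(y_c·A) = 5.78333 + 0.58589/(5.78333 × 1.0974) = 5.78333 + 0.0923152 = 5.87565 m along the plane.
The resultant acts 1.03333 + 0.0923152 = 1.12565 m (along the plate) below the hinge at the top edge, so the moment about the hinge is M = F × 1.12565 = 90.4021 × 1.12565 = 101.761 kN·m.
A normal force at the bottom, 3.1 m from the hinge, must supply this moment: P = 101.761/3.1 = 32.8261 kN.

P ≈ 32.83 kN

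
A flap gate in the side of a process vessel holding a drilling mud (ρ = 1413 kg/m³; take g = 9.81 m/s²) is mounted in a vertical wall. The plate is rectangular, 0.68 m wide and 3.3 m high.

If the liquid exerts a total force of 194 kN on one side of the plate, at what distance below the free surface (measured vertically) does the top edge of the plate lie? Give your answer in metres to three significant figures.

d_top ≈ 4.59 m

γ = ρg = 1413 × 9.81 / 1000 = 13.86153 kN/m³.
A = 0.68 × 3.3 = 2.244 m².
From F = γ·h_c·A, the centroid depth is h_c = 194/(13.86153 × 2.244) = 6.23688 m.
The centroid lies 3.3/2 = 1.65 m below the top edge, so the top edge sits at h_top = 6.23688 − 1.65 = 4.58688 m below the surface.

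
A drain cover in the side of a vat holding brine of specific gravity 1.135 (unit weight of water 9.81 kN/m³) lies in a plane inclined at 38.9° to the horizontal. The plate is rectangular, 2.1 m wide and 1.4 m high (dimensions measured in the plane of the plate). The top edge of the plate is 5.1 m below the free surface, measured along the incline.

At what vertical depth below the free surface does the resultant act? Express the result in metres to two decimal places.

γ = 1.135 × 9.81 = 11.13435 kN/m³.
Let θ = 38.9° be the plate's angle to the horizontal; measure y along the incline from where the plane meets the free surface. Vertical depth h = y·sinθ with sinθ = 0.627963.
The centroid lies 1.4/2 = 0.7 m below the top edge, so y_c = 5.1 + 0.7 = 5.8 m and h_c = 5.8 × 0.627963 = 3.64219 m.
A = 2.1 × 1.4 = 2.94 m².
Resultant F = γ·h_c·A = 11.13435 × 3.64219 × 2.94 = 119.227 kN.
I_c = b·h³/12 = 2.1 × 1.4³/12 = 0.4802 m⁴.
Centre of pressure: y_p = y_c + I_c/(y_c·A) = 5.8 + 0.4802/(5.8 × 2.94) = 5.8 + 0.0281609 = 5.82816 m along the plane.
Vertically, h_p = y_p·sinθ = 5.82816 × 0.627963 = 3.65987 m.

h_p = 3.66 m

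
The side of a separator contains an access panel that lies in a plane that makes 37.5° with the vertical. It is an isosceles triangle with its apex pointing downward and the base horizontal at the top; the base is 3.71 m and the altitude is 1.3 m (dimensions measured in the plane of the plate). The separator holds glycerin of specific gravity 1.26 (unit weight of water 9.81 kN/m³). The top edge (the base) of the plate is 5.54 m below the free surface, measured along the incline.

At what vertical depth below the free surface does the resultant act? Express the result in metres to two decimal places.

h_p = 4.75 m

γ = 1.26 × 9.81 = 12.3606 kN/m³.
The plate makes 37.5° with the vertical, i.e. θ = 90° − 37.5° = 52.5° to the horizontal. Measuring y along the incline from the free-surface line, vertical depth h = y·sinθ with sinθ = 0.793353.
With the apex down, the centroid sits h/3 = 1.3/3 = 0.433333 m below the base (the top edge), so y_c = 5.54 + 0.433333 = 5.97333 m and h_c = 5.97333 × 0.793353 = 4.73896 m.
A = ½ × 3.71 × 1.3 = 2.4115 m².
Resultant F = γ·h_c·A = 12.3606 × 4.73896 × 2.4115 = 141.257 kN.
I_c = b·h³/36 = 3.71 × 1.3³/36 = 0.226413 m⁴.
Centre of pressure: y_p = y_c + I_c/(y_c·A) = 5.97333 + 0.226413/(5.97333 × 2.4115) = 5.97333 + 0.015718 = 5.98905 m along the plane.
Vertically, h_p = y_p·sinθ = 5.98905 × 0.793353 = 4.75143 m.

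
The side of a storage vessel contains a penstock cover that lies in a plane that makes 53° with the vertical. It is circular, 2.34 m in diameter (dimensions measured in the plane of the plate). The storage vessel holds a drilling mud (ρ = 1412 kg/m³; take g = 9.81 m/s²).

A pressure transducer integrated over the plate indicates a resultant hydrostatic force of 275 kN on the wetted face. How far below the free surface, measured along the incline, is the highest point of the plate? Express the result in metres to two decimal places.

γ = ρg = 1412 × 9.81 / 1000 = 13.85172 kN/m³.
A = π(1.17)² = 4.30053 m².
From F = γ·h_c·A, the centroid depth is h_c = 275/(13.85172 × 4.30053) = 4.61644 m.
The plate makes 53° with the vertical, i.e. θ = 90° − 53° = 37° to the horizontal. Measuring y along the incline from the free-surface line, vertical depth h = y·sinθ with sinθ = 0.601815.
Along the incline, y_c = h_c/sinθ = 4.61644/0.601815 = 7.67086 m.
The centroid is at the centre, 1.17 m below the top of the plate, so the highest point sits at y_top = 7.67086 − 1.17 = 6.50086 m along the incline.

y_top ≈ 6.50 m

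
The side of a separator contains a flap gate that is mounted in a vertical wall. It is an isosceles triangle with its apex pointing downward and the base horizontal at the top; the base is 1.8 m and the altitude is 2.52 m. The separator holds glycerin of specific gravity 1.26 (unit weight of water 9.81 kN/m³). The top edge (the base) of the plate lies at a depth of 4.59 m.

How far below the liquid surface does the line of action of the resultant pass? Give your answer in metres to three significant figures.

γ = 1.26 × 9.81 = 12.3606 kN/m³.
With the apex down, the centroid sits h/3 = 2.52/3 = 0.84 m below the base (the top edge), so the centroid depth is h_c = 4.59 + 0.84 = 5.43 m.
A = ½ × 1.8 × 2.52 = 2.268 m².
Resultant F = γ·h_c·A = 12.3606 × 5.43 × 2.268 = 152.224 kN.
I_c = b·h³/36 = 1.8 × 2.52³/36 = 0.80015 m⁴.
Centre of pressure: y_p = y_c + I_c/(y_c·A) = 5.43 + 0.80015/(5.43 × 2.268) = 5.43 + 0.0649723 = 5.49497 m along the plane.

h_p = 5.49 m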